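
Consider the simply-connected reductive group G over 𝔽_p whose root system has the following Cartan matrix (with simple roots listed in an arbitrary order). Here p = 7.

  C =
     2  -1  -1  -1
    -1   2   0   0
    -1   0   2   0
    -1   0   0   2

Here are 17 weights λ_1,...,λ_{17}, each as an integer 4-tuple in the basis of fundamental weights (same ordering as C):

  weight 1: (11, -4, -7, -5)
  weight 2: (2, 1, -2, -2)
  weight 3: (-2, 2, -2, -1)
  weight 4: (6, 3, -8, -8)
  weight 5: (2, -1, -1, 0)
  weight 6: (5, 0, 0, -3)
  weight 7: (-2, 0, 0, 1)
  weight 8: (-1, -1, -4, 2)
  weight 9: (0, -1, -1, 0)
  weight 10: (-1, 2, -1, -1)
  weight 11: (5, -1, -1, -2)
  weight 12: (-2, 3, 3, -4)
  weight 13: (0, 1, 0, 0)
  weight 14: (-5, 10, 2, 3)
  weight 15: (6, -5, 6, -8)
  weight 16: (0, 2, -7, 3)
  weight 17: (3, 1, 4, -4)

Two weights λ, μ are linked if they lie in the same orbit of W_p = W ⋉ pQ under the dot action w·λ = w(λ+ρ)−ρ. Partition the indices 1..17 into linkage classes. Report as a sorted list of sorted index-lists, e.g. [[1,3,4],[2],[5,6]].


Root system D_4: the 4×4 matrix C matches after relabeling.

Folding the 17 weights λ_j+ρ into Ā_7 (reps in the given 4-coord order):

  λ_1 → (1, 2, 1, 1);  λ_2 → (1, 2, 1, 1);  λ_3 → (1, 0, 0, 1);  λ_4 → (0, 3, 0, 0);  λ_5 → (3, 0, 0, 1);  λ_6 → (1, 0, 0, 1);  λ_7 → (1, 0, 0, 1);  λ_8 → (0, 3, 0, 0);  λ_9 → (1, 0, 0, 1);  λ_10 → (0, 3, 0, 0);  λ_11 → (1, 0, 0, 1);  λ_12 → (3, 0, 0, 1);  λ_13 → (1, 2, 1, 1);  λ_14 → (3, 0, 0, 1);  λ_15 → (0, 3, 0, 0);  λ_16 → (1, 2, 1, 1);  λ_17 → (1, 2, 1, 1)

Linkage partition of the 17 weights (4 classes, p=7):

[[1, 2, 13, 16, 17], [3, 6, 7, 9, 11], [4, 8, 10, 15], [5, 12, 14]]


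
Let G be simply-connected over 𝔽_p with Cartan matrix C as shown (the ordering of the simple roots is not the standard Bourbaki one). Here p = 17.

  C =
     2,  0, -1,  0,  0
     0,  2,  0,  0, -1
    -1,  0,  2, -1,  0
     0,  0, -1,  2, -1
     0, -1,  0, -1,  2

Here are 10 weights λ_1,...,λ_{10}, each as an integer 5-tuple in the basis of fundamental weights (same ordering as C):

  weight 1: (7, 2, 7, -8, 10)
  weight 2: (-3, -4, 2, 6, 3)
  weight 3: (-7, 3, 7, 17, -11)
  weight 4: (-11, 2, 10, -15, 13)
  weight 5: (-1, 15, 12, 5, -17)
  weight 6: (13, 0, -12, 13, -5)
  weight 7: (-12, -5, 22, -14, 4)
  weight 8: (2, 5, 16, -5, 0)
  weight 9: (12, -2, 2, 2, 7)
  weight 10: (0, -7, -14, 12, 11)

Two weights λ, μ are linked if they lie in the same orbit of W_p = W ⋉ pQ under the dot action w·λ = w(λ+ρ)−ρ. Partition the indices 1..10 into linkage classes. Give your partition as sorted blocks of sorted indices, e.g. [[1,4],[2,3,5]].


Cartan matrix: type A_5 (|W|=720); un-permuting the 5 rows.

W_17-reps of the 10 weights in Ā_17 (same 5-coord order as C):

  λ_1+ρ ↦ (2, 3, 1, 7, 1) · λ_2+ρ ↦ (2, 3, 1, 7, 1) · λ_3+ρ ↦ (2, 3, 1, 7, 1) · λ_4+ρ ↦ (3, 3, 10, 1, 0) · λ_5+ρ ↦ (0, 0, 1, 10, 4) · λ_6+ρ ↦ (3, 3, 10, 1, 0) · λ_7+ρ ↦ (4, 2, 1, 0, 4) · λ_8+ρ ↦ (3, 3, 10, 1, 0) · λ_9+ρ ↦ (3, 7, 3, 1, 2) · λ_10+ρ ↦ (4, 2, 1, 0, 4)

These 10 weights hit 5 W_17-dot-orbits; sizes (3, 3, 1, 2, 1):

[[1, 2, 3], [4, 6, 8], [5], [7, 10], [9]]


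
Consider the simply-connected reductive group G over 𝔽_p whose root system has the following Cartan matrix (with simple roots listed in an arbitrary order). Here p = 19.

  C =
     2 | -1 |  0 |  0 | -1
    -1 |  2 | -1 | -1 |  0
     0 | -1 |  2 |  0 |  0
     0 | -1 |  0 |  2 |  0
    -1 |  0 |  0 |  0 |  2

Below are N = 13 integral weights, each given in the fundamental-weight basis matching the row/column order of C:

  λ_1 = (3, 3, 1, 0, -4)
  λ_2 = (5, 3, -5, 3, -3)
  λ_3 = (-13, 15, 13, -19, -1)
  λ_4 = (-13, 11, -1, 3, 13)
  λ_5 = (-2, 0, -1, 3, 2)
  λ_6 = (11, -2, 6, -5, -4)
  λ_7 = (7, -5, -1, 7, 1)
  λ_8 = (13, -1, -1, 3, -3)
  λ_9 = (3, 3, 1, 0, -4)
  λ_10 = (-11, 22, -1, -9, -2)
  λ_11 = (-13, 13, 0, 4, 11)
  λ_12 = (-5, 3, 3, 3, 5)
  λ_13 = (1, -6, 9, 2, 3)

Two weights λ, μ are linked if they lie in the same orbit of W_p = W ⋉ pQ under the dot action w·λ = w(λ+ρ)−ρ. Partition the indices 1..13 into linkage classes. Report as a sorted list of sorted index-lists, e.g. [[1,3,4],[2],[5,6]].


Dynkin diagram of C (from the 8 off-diagonal −1 entries): D_5.

W_19-reps of the 13 weights in Ā_19 (same 5-coord order as C):

  [1] (1, 4, 2, 1, 3);  [2] (4, 0, 4, 4, 2);  [3] (1, 0, 0, 4, 2);  [4] (1, 0, 0, 4, 2);  [5] (1, 0, 0, 4, 2);  [6] (1, 4, 2, 1, 3);  [7] (4, 0, 4, 4, 2);  [8] (1, 0, 0, 4, 2);  [9] (1, 4, 2, 1, 3);  [10] (4, 0, 4, 4, 2);  [11] (1, 0, 0, 4, 2);  [12] (4, 0, 4, 4, 2);  [13] (3, 0, 5, 2, 1)

Linkage partition of the 13 weights (4 classes, p=19):

[[1, 6, 9], [2, 7, 10, 12], [3, 4, 5, 8, 11], [13]]


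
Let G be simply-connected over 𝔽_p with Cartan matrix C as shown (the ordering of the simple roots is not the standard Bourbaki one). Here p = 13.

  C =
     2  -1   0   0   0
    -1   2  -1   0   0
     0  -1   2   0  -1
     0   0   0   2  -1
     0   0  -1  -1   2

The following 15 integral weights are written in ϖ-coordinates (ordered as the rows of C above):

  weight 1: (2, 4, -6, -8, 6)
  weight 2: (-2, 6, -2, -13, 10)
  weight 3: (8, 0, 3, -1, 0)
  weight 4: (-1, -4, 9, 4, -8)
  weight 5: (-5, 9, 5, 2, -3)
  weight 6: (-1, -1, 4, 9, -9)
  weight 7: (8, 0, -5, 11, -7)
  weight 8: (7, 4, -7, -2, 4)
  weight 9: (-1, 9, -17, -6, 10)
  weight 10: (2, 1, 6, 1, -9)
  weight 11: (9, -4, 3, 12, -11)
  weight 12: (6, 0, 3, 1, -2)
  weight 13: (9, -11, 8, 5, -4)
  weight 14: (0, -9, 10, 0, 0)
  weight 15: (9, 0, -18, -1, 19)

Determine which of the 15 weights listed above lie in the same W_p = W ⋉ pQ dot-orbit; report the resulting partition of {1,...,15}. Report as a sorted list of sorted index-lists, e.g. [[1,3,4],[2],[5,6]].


Type A_5, rank 5, |W|=720; reorder rows/cols to standard.

Alcove-folded reps (p=13, 15 weights, presented ϖ-order):

  λ_1 → (3, 0, 0, 2, 5)
  λ_2 → (3, 1, 1, 6, 1)
  λ_3 → (7, 1, 3, 1, 1)
  λ_4 → (3, 0, 0, 2, 5)
  λ_5 → (0, 6, 3, 2, 1)
  λ_6 → (3, 0, 0, 2, 5)
  λ_7 → (0, 6, 3, 2, 1)
  λ_8 → (7, 1, 3, 1, 1)
  λ_9 → (3, 0, 0, 2, 5)
  λ_10 → (3, 1, 1, 6, 1)
  λ_11 → (0, 6, 3, 2, 1)
  λ_12 → (7, 1, 3, 1, 1)
  λ_13 → (0, 6, 3, 2, 1)
  λ_14 → (7, 1, 3, 1, 1)
  λ_15 → (0, 6, 3, 2, 1)

Grouping the 15 weights by Ā_13-representative: 4 linkage classes.

[[1, 4, 6, 9], [2, 10], [3, 8, 12, 14], [5, 7, 11, 13, 15]]


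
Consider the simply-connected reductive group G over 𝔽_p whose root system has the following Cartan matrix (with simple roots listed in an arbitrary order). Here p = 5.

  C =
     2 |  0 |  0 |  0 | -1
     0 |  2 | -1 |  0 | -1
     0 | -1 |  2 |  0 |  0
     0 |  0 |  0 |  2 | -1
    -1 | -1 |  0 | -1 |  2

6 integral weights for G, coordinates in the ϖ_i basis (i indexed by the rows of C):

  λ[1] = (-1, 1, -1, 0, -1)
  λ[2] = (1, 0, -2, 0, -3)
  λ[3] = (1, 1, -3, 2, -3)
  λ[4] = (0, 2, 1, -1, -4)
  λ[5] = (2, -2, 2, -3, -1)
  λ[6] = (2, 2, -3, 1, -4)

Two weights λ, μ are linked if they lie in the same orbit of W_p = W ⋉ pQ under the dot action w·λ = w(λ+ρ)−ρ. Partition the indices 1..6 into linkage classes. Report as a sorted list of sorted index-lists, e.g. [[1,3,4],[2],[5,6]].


Dynkin diagram of C (from the 8 off-diagonal −1 entries): D_5.

Alcove-folded reps (p=5, 6 weights, presented ϖ-order):

  1: (0, 2, 0, 1, 0)
  2: (1, 0, 1, 0, 0)
  3: (0, 2, 0, 1, 0)
  4: (0, 2, 0, 1, 0)
  5: (0, 2, 0, 1, 0)
  6: (0, 2, 0, 1, 0)

Partition of {1..6} into 2 W_5-dot-orbits:

[[1, 3, 4, 5, 6], [2]]


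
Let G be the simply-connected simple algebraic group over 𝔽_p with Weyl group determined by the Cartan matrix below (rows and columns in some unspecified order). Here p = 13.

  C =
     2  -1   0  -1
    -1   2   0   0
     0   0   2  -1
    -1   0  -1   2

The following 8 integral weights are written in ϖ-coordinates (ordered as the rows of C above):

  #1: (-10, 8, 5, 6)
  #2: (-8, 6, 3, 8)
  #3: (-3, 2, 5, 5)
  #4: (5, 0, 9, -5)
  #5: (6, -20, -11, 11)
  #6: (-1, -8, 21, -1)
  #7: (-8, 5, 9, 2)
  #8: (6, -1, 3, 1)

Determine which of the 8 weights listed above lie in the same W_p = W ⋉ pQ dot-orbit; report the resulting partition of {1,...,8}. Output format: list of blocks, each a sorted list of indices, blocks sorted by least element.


C ↔ A_4 under row/col permutation; |W(A_4)| = 120.

Ā_13 reps of the 8 weights (A_4, coords as presented):

  λ_1 → (7, 0, 4, 2);  λ_2 → (7, 0, 4, 2);  λ_3 → (2, 1, 6, 4);  λ_4 → (2, 1, 6, 4);  λ_5 → (2, 1, 6, 4);  λ_6 → (7, 0, 4, 2);  λ_7 → (2, 1, 6, 4);  λ_8 → (7, 0, 4, 2)

These 8 weights hit 2 W_13-dot-orbits; sizes (4, 4):

[[1, 2, 6, 8], [3, 4, 5, 7]]


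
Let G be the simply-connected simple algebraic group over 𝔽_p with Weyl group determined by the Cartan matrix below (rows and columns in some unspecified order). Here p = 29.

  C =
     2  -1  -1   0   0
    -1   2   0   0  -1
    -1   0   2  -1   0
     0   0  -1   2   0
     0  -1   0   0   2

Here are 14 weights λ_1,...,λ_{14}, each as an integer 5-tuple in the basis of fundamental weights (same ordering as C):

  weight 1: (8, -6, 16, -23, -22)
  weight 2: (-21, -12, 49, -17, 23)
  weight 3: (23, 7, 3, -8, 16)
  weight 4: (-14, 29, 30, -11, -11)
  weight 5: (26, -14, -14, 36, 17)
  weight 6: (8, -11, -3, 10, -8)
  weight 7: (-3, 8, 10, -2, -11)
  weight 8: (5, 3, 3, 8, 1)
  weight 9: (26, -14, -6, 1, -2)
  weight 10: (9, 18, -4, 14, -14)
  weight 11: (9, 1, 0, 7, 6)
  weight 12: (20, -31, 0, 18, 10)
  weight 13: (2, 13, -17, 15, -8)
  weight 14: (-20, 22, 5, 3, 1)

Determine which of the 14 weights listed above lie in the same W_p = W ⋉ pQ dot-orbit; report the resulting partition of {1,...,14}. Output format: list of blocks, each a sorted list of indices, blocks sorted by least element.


Root system A_5: the 5×5 matrix C matches after relabeling.

Folding the 14 weights λ_j+ρ into Ā_29 (reps in the given 5-coord order):

  λ_1+ρ ↦ (4, 1, 17, 0, 4) · λ_2+ρ ↦ (8, 1, 2, 3, 13) · λ_3+ρ ↦ (4, 1, 17, 0, 4) · λ_4+ρ ↦ (10, 2, 1, 8, 7) · λ_5+ρ ↦ (8, 1, 2, 3, 13) · λ_6+ρ ↦ (1, 2, 7, 1, 7) · λ_7+ρ ↦ (1, 2, 7, 1, 7) · λ_8+ρ ↦ (6, 4, 4, 9, 2) · λ_9+ρ ↦ (8, 1, 2, 3, 13) · λ_10+ρ ↦ (7, 6, 3, 0, 1) · λ_11+ρ ↦ (10, 2, 1, 8, 7) · λ_12+ρ ↦ (1, 2, 7, 1, 7) · λ_13+ρ ↦ (7, 6, 3, 0, 1) · λ_14+ρ ↦ (6, 4, 4, 9, 2)

6 distinct reps among the 14 weights ⇒ 6 W_29-linkage classes:

[[1, 3], [2, 5, 9], [4, 11], [6, 7, 12], [8, 14], [10, 13]]


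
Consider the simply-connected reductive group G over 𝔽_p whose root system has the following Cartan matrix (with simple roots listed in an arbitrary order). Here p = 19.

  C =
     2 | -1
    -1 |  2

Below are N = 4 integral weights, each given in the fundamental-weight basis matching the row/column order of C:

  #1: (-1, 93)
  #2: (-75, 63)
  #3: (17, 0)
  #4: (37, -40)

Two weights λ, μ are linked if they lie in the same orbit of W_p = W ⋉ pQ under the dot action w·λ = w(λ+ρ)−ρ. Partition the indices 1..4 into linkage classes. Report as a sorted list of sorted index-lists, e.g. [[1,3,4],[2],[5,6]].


Type A_2, rank 2, |W|=6; reorder rows/cols to standard.

Folding the 4 weights λ_j+ρ into Ā_19 (reps in the given 2-coord order):

  λ_1 → (18, 1)
  λ_2 → (7, 10)
  λ_3 → (18, 1)
  λ_4 → (18, 1)

The 4 indices split into 2 linkage classes (same alcove rep ⇔ same W_19-dot-orbit):

[[1, 3, 4], [2]]


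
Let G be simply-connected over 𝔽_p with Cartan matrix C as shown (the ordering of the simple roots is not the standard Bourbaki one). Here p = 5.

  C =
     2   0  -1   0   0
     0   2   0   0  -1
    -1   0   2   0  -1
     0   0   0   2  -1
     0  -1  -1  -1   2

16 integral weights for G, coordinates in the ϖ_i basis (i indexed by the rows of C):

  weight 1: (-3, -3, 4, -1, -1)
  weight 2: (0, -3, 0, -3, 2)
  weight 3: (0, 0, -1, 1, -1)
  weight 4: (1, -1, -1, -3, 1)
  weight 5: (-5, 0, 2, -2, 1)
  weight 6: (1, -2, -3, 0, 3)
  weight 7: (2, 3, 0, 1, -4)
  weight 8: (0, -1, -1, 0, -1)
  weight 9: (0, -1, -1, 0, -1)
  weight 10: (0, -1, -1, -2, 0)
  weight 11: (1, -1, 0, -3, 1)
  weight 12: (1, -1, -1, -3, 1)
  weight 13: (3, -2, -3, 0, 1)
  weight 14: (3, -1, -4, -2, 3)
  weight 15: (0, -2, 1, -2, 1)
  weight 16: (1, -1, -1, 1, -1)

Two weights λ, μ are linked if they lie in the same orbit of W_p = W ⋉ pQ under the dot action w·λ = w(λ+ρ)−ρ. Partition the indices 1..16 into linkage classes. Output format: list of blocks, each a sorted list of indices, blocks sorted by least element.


D_5 Cartan matrix, 5 simple roots permuted; ρ=(1,1,1,1,1).

λ_j+ρ reflected into Ā_5 (⟨·,θ^∨⟩≤5); 5-tuples as given:

    [1] (2, 0, 0, 2, 0)
    [2] (1, 1, 0, 1, 1)
    [3] (1, 1, 0, 2, 0)
    [4] (2, 0, 0, 2, 0)
    [5] (2, 0, 0, 0, 1)
    [6] (1, 1, 0, 1, 0)
    [7] (1, 1, 0, 1, 0)
    [8] (1, 0, 0, 1, 0)
    [9] (1, 0, 0, 1, 0)
    [10] (1, 0, 0, 1, 0)
    [11] (2, 0, 0, 2, 0)
    [12] (2, 0, 0, 2, 0)
    [13] (2, 0, 0, 0, 1)
    [14] (1, 0, 0, 1, 0)
    [15] (1, 1, 0, 1, 0)
    [16] (2, 0, 0, 2, 0)

Partition of {1..16} into 6 W_5-dot-orbits:

[[1, 4, 11, 12, 16], [2], [3], [5, 13], [6, 7, 15], [8, 9, 10, 14]]


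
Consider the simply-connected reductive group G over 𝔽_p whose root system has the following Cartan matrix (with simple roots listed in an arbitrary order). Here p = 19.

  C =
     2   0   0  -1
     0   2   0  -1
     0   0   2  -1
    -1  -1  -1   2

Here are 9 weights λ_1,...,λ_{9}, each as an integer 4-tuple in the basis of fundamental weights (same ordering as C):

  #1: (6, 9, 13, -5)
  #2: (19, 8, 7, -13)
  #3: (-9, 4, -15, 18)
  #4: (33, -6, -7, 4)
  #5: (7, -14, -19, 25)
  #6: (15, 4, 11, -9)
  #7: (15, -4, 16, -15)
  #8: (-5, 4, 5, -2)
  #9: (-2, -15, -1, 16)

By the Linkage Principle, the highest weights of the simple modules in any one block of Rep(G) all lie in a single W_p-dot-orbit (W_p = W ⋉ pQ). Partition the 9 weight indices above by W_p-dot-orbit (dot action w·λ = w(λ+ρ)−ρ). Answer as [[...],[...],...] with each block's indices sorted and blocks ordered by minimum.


Type D_4, rank 4, |W|=192; reorder rows/cols to standard.

Folding the 9 weights λ_j+ρ into Ā_19 (reps in the given 4-coord order):

  [1] (1, 2, 6, 3) · [2] (7, 2, 3, 1) · [3] (3, 0, 9, 2) · [4] (1, 0, 1, 4) · [5] (7, 2, 3, 1) · [6] (7, 2, 3, 1) · [7] (1, 14, 0, 2) · [8] (1, 0, 1, 4) · [9] (1, 14, 0, 2)

These 9 weights hit 5 W_19-dot-orbits; sizes (1, 3, 1, 2, 2):

[[1], [2, 5, 6], [3], [4, 8], [7, 9]]


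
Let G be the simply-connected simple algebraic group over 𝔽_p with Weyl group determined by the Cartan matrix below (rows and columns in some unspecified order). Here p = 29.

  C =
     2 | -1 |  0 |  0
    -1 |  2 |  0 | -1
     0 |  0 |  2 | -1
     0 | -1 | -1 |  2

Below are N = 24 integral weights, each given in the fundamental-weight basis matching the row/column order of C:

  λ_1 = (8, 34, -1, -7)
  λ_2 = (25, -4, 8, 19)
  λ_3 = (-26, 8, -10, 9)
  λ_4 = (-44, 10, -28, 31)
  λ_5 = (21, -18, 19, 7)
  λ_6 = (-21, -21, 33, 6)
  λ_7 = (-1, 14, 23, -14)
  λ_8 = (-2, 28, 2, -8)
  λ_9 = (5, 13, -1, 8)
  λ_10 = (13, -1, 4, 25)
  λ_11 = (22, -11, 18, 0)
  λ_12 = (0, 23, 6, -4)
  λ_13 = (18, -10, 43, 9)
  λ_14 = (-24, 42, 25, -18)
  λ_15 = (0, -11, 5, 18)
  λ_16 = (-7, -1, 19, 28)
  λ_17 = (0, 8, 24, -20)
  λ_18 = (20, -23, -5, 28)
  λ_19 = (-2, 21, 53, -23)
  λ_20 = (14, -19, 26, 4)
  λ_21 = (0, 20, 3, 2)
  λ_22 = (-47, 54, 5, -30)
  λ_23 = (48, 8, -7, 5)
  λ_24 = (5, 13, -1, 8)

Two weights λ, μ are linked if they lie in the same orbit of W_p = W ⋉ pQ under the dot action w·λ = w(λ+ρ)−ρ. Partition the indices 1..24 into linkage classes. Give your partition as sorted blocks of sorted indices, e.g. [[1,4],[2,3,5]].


Type A_4, rank 4, |W|=120; reorder rows/cols to standard.

Ā_29 reps of the 24 weights (A_4, coords as presented):

  λ_1+ρ ↦ (6, 14, 0, 9)
  λ_2+ρ ↦ (0, 3, 14, 3)
  λ_3+ρ ↦ (9, 1, 6, 9)
  λ_4+ρ ↦ (0, 2, 11, 13)
  λ_5+ρ ↦ (1, 8, 7, 9)
  λ_6+ρ ↦ (1, 8, 7, 9)
  λ_7+ρ ↦ (0, 2, 11, 13)
  λ_8+ρ ↦ (1, 21, 4, 3)
  λ_9+ρ ↦ (6, 14, 0, 9)
  λ_10+ρ ↦ (0, 2, 11, 13)
  λ_11+ρ ↦ (9, 1, 6, 9)
  λ_12+ρ ↦ (1, 21, 4, 3)
  λ_13+ρ ↦ (9, 1, 6, 9)
  λ_14+ρ ↦ (0, 3, 14, 3)
  λ_15+ρ ↦ (9, 1, 6, 9)
  λ_16+ρ ↦ (6, 14, 0, 9)
  λ_17+ρ ↦ (9, 1, 6, 9)
  λ_18+ρ ↦ (1, 21, 4, 3)
  λ_19+ρ ↦ (1, 21, 4, 3)
  λ_20+ρ ↦ (0, 2, 11, 13)
  λ_21+ρ ↦ (1, 21, 4, 3)
  λ_22+ρ ↦ (0, 3, 14, 3)
  λ_23+ρ ↦ (6, 14, 0, 9)
  λ_24+ρ ↦ (6, 14, 0, 9)

6 distinct reps among the 24 weights ⇒ 6 W_29-linkage classes:

[[1, 9, 16, 23, 24], [2, 14, 22], [3, 11, 13, 15, 17], [4, 7, 10, 20], [5, 6], [8, 12, 18, 19, 21]]


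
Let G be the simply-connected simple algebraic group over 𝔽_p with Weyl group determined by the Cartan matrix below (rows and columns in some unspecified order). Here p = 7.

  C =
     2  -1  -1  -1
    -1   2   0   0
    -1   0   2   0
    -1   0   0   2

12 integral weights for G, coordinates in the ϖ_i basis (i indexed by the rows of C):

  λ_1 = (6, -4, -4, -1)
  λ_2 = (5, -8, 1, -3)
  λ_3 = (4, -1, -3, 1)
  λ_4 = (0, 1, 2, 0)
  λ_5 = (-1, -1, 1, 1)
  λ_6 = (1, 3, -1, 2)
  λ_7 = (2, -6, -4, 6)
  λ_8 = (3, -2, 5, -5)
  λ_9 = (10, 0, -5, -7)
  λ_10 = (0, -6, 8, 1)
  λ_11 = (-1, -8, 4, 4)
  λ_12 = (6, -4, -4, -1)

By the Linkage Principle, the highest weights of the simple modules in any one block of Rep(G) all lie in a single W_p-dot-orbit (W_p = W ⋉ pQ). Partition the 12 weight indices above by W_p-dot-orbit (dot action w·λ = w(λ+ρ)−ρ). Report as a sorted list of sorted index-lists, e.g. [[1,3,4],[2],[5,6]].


D_4 Cartan matrix, 4 simple roots permuted; ρ=(1,1,1,1).

Alcove-folded reps (p=7, 12 weights, presented ϖ-order):

  λ_1+ρ ↦ (0, 3, 3, 0)
  λ_2+ρ ↦ (0, 4, 1, 1)
  λ_3+ρ ↦ (0, 0, 2, 2)
  λ_4+ρ ↦ (0, 2, 3, 1)
  λ_5+ρ ↦ (0, 0, 2, 2)
  λ_6+ρ ↦ (0, 2, 2, 1)
  λ_7+ρ ↦ (0, 0, 2, 2)
  λ_8+ρ ↦ (0, 2, 3, 1)
  λ_9+ρ ↦ (0, 4, 1, 1)
  λ_10+ρ ↦ (0, 2, 2, 1)
  λ_11+ρ ↦ (0, 0, 2, 2)
  λ_12+ρ ↦ (0, 3, 3, 0)

Partition of {1..12} into 5 W_7-dot-orbits:

[[1, 12], [2, 9], [3, 5, 7, 11], [4, 8], [6, 10]]


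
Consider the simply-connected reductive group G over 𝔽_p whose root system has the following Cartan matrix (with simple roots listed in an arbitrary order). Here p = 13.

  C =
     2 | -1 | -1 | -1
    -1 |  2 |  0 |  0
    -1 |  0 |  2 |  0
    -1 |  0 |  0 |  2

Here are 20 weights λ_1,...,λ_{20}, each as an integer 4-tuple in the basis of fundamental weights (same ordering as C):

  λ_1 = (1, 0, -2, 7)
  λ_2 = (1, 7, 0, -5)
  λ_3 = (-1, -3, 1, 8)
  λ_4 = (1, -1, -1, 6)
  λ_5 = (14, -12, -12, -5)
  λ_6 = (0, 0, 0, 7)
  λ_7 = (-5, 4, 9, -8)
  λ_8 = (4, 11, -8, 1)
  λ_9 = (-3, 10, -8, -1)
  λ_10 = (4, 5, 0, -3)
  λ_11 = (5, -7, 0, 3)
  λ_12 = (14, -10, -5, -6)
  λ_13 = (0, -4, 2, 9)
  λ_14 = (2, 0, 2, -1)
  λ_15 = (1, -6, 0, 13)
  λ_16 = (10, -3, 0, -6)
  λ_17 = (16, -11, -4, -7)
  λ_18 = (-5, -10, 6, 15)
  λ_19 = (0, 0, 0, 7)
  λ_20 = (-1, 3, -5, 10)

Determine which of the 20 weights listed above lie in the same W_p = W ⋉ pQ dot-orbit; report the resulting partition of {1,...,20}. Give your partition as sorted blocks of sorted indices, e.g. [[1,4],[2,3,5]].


Dynkin diagram of C (from the 6 off-diagonal −1 entries): D_4.

Ā_13 reps of the 20 weights (D_4, coords as presented):

  λ_1+ρ ↦ (1, 1, 1, 8);  λ_2+ρ ↦ (1, 6, 1, 2);  λ_3+ρ ↦ (2, 0, 0, 7);  λ_4+ρ ↦ (2, 0, 0, 7);  λ_5+ρ ↦ (2, 0, 0, 7);  λ_6+ρ ↦ (1, 1, 1, 8);  λ_7+ρ ↦ (0, 6, 1, 4);  λ_8+ρ ↦ (0, 6, 1, 4);  λ_9+ρ ↦ (2, 0, 0, 7);  λ_10+ρ ↦ (1, 6, 1, 2);  λ_11+ρ ↦ (0, 6, 1, 4);  λ_12+ρ ↦ (1, 6, 1, 2);  λ_13+ρ ↦ (1, 1, 1, 8);  λ_14+ρ ↦ (3, 1, 3, 0);  λ_15+ρ ↦ (1, 1, 1, 8);  λ_16+ρ ↦ (1, 2, 1, 5);  λ_17+ρ ↦ (1, 6, 1, 2);  λ_18+ρ ↦ (3, 1, 3, 0);  λ_19+ρ ↦ (1, 1, 1, 8);  λ_20+ρ ↦ (2, 0, 0, 7)

Grouping the 20 weights by Ā_13-representative: 6 linkage classes.

[[1, 6, 13, 15, 19], [2, 10, 12, 17], [3, 4, 5, 9, 20], [7, 8, 11], [14, 18], [16]]


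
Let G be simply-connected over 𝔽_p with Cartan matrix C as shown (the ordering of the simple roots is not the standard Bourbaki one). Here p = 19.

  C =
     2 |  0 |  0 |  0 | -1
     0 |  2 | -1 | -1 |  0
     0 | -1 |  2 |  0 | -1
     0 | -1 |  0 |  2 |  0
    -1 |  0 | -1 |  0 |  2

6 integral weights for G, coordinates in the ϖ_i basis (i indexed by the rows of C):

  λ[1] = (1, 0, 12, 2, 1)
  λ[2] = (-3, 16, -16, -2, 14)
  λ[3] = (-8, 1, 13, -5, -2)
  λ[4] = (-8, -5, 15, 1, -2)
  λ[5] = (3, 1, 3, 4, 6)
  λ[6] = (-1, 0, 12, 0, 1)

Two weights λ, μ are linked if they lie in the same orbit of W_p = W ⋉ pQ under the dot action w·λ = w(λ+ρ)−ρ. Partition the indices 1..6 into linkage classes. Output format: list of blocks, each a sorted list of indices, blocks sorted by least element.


C ↔ A_5 under row/col permutation; |W(A_5)| = 720.

W_19-reps of the 6 weights in Ā_19 (same 5-coord order as C):

  λ_1+ρ ↦ (0, 1, 13, 1, 2) · λ_2+ρ ↦ (0, 1, 13, 1, 2) · λ_3+ρ ↦ (1, 2, 4, 2, 7) · λ_4+ρ ↦ (1, 2, 4, 2, 7) · λ_5+ρ ↦ (1, 2, 4, 2, 7) · λ_6+ρ ↦ (0, 1, 13, 1, 2)

Grouping the 6 weights by Ā_19-representative: 2 linkage classes.

[[1, 2, 6], [3, 4, 5]]


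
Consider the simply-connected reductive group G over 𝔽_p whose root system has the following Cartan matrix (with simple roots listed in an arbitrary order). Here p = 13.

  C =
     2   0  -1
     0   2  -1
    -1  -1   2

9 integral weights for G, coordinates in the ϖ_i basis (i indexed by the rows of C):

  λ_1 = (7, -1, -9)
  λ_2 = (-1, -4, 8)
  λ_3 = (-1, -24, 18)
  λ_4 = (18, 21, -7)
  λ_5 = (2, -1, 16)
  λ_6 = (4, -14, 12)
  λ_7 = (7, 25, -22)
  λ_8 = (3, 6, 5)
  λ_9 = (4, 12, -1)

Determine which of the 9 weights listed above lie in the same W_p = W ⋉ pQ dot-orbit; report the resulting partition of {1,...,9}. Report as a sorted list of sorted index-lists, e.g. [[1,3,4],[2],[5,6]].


Cartan matrix: type A_3 (|W|=24); un-permuting the 3 rows.

λ_j+ρ reflected into Ā_13 (⟨·,θ^∨⟩≤13); 3-tuples as given:

  1: (0, 8, 0) · 2: (0, 3, 6) · 3: (0, 3, 6) · 4: (0, 3, 6) · 5: (0, 3, 6) · 6: (0, 8, 0) · 7: (0, 8, 0) · 8: (0, 3, 6) · 9: (0, 8, 0)

Partition of {1..9} into 2 W_13-dot-orbits:

[[1, 6, 7, 9], [2, 3, 4, 5, 8]]


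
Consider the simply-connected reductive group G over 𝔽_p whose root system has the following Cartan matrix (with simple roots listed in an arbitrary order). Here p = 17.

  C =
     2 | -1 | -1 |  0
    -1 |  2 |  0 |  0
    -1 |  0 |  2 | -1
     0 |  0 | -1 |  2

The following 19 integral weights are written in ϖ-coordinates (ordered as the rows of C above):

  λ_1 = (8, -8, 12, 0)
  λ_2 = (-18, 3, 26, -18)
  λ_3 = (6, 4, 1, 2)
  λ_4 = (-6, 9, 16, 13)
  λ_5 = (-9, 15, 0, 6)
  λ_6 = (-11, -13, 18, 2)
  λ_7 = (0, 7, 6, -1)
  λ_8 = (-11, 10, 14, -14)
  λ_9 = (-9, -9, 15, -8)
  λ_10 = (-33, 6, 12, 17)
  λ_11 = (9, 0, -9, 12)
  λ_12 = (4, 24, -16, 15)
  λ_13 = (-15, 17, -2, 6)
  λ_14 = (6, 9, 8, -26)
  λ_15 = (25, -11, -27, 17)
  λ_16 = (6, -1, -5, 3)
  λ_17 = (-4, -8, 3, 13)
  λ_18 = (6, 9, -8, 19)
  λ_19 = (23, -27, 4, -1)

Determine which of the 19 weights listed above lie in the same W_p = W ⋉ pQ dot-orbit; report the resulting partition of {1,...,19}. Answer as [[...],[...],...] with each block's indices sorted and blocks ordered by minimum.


Dynkin diagram of C (from the 6 off-diagonal −1 entries): A_4.

λ_j+ρ reflected into Ā_17 (⟨·,θ^∨⟩≤17); 4-tuples as given:

  λ_1+ρ ↦ (2, 1, 8, 5) · λ_2+ρ ↦ (3, 0, 4, 0) · λ_3+ρ ↦ (7, 5, 2, 3) · λ_4+ρ ↦ (7, 5, 2, 3) · λ_5+ρ ↦ (1, 8, 7, 0) · λ_6+ρ ↦ (7, 5, 2, 3) · λ_7+ρ ↦ (1, 8, 7, 0) · λ_8+ρ ↦ (2, 1, 8, 5) · λ_9+ρ ↦ (1, 8, 7, 0) · λ_10+ρ ↦ (2, 1, 8, 5) · λ_11+ρ ↦ (2, 1, 8, 5) · λ_12+ρ ↦ (2, 1, 8, 5) · λ_13+ρ ↦ (1, 2, 6, 7) · λ_14+ρ ↦ (1, 8, 7, 0) · λ_15+ρ ↦ (1, 8, 7, 0) · λ_16+ρ ↦ (3, 0, 4, 0) · λ_17+ρ ↦ (1, 2, 6, 7) · λ_18+ρ ↦ (3, 0, 4, 0) · λ_19+ρ ↦ (7, 5, 2, 3)

5 distinct reps among the 19 weights ⇒ 5 W_17-linkage classes:

[[1, 8, 10, 11, 12], [2, 16, 18], [3, 4, 6, 19], [5, 7, 9, 14, 15], [13, 17]]


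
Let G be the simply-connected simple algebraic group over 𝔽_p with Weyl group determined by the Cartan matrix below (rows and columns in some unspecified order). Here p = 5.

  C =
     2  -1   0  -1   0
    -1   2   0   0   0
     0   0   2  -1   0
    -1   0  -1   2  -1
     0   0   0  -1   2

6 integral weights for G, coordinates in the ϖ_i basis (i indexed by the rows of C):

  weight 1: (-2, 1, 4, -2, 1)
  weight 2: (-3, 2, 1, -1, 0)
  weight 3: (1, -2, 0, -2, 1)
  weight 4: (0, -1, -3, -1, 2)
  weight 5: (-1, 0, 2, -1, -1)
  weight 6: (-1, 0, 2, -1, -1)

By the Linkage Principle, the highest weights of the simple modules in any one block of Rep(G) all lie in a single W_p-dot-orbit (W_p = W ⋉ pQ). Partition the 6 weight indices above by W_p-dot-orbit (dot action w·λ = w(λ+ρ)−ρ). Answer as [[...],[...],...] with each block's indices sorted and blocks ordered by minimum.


C ↔ D_5 under row/col permutation; |W(D_5)| = 1920.

Folding the 6 weights λ_j+ρ into Ā_5 (reps in the given 5-coord order):

    [1] (0, 1, 3, 0, 0)
    [2] (0, 1, 0, 1, 1)
    [3] (0, 1, 0, 1, 1)
    [4] (0, 1, 0, 1, 1)
    [5] (0, 1, 3, 0, 0)
    [6] (0, 1, 3, 0, 0)

2 distinct reps among the 6 weights ⇒ 2 W_5-linkage classes:

[[1, 5, 6], [2, 3, 4]]


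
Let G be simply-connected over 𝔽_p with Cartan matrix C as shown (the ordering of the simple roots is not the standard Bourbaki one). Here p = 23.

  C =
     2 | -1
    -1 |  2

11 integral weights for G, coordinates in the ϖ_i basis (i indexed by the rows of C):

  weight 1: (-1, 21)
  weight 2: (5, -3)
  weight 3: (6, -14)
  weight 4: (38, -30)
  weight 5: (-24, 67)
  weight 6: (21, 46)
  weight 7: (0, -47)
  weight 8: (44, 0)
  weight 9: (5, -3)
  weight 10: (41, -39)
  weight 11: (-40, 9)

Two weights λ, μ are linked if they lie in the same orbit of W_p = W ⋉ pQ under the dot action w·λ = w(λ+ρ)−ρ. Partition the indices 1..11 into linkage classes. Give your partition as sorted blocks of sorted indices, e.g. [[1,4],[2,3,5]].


Cartan matrix: type A_2 (|W|=6); un-permuting the 2 rows.

Ā_23 reps of the 11 weights (A_2, coords as presented):

  [1] (0, 22);  [2] (4, 2);  [3] (6, 7);  [4] (6, 7);  [5] (0, 22);  [6] (0, 22);  [7] (0, 22);  [8] (0, 22);  [9] (4, 2);  [10] (15, 4);  [11] (6, 7)

Linkage partition of the 11 weights (4 classes, p=23):

[[1, 5, 6, 7, 8], [2, 9], [3, 4, 11], [10]]


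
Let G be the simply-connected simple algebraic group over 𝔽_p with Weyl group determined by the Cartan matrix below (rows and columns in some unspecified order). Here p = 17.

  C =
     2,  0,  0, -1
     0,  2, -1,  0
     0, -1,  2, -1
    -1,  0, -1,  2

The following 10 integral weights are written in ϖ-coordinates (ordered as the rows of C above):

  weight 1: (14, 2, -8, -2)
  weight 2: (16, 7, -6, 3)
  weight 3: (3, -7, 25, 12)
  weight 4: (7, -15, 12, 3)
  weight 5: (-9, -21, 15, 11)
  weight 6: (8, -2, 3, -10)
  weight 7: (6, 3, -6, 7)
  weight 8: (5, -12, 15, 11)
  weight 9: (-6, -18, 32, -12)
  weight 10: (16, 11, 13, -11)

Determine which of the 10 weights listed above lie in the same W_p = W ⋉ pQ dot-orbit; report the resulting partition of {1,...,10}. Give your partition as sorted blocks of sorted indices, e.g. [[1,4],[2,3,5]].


Type A_4, rank 4, |W|=120; reorder rows/cols to standard.

W_17-reps of the 10 weights in Ā_17 (same 4-coord order as C):

  λ_1+ρ ↦ (7, 1, 4, 3) · λ_2+ρ ↦ (9, 4, 0, 1) · λ_3+ρ ↦ (0, 5, 1, 3) · λ_4+ρ ↦ (0, 5, 1, 3) · λ_5+ρ ↦ (0, 5, 1, 3) · λ_6+ρ ↦ (0, 5, 1, 3) · λ_7+ρ ↦ (7, 1, 4, 3) · λ_8+ρ ↦ (11, 5, 1, 0) · λ_9+ρ ↦ (5, 1, 0, 0) · λ_10+ρ ↦ (9, 4, 0, 1)

Partition of {1..10} into 5 W_17-dot-orbits:

[[1, 7], [2, 10], [3, 4, 5, 6], [8], [9]]


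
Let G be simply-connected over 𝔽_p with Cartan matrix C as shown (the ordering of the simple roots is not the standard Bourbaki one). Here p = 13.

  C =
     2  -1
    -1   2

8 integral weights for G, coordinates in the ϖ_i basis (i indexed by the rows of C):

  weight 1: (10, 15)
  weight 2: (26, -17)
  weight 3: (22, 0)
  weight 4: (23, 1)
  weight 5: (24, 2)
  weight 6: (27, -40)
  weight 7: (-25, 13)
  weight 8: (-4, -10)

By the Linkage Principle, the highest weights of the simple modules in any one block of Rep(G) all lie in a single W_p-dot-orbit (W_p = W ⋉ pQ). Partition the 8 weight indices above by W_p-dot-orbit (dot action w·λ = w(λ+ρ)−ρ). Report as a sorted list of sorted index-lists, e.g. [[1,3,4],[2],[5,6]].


Dynkin diagram of C (from the 2 off-diagonal −1 entries): A_2.

W_13-reps of the 8 weights in Ā_13 (same 2-coord order as C):

  [1] (2, 1);  [2] (2, 1);  [3] (2, 10);  [4] (0, 11);  [5] (2, 10);  [6] (0, 11);  [7] (2, 1);  [8] (9, 3)

4 distinct reps among the 8 weights ⇒ 4 W_13-linkage classes:

[[1, 2, 7], [3, 5], [4, 6], [8]]


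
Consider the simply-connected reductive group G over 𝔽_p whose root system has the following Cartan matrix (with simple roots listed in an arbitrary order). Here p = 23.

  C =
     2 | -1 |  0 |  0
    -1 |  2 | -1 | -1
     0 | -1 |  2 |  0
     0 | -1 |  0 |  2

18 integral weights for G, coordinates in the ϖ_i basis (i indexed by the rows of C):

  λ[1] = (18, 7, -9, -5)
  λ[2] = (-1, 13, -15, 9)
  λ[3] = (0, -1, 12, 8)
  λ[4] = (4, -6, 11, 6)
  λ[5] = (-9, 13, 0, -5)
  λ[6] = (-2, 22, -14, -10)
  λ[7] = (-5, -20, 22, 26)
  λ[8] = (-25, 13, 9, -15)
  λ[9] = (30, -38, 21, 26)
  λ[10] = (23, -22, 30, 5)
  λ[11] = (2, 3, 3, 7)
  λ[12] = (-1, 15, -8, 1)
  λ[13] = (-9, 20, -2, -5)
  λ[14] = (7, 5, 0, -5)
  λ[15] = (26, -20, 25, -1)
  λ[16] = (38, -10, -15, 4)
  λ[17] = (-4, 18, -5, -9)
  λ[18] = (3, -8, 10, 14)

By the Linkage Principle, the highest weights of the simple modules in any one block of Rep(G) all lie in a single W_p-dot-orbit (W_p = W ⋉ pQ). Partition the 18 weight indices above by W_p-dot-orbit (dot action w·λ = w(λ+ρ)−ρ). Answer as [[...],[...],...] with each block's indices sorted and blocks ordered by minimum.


Root system D_4: the 4×4 matrix C matches after relabeling.

W_23-reps of the 18 weights in Ā_23 (same 4-coord order as C):

  1: (15, 0, 4, 0);  2: (1, 0, 13, 9);  3: (1, 0, 13, 9);  4: (0, 5, 7, 2);  5: (8, 2, 1, 4);  6: (1, 0, 13, 9);  7: (15, 0, 4, 0);  8: (1, 0, 13, 9);  9: (8, 2, 1, 4);  10: (8, 2, 1, 4);  11: (3, 4, 4, 8);  12: (0, 5, 7, 2);  13: (8, 2, 1, 4);  14: (8, 2, 1, 4);  15: (3, 4, 4, 8);  16: (0, 5, 7, 2);  17: (3, 4, 4, 8);  18: (3, 4, 4, 8)

The 18 indices split into 5 linkage classes (same alcove rep ⇔ same W_23-dot-orbit):

[[1, 7], [2, 3, 6, 8], [4, 12, 16], [5, 9, 10, 13, 14], [11, 15, 17, 18]]


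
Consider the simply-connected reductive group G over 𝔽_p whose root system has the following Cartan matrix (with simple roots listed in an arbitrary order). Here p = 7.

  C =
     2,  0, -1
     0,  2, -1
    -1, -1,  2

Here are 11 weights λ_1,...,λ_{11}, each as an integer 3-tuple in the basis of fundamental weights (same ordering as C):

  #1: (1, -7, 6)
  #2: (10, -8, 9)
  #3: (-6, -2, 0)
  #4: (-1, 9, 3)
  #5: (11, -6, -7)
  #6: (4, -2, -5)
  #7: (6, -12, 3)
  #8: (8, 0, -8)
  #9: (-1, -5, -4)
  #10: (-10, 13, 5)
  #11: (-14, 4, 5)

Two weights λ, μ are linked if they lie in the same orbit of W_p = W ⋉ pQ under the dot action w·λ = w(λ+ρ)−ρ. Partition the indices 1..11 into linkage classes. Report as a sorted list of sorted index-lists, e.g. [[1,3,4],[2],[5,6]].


Type A_3, rank 3, |W|=24; reorder rows/cols to standard.

Each λ_j+ρ reduced to Ā_7; 3-tuples below use C's row order:

  [1] (0, 4, 1)
  [2] (4, 0, 3)
  [3] (0, 4, 1)
  [4] (4, 0, 3)
  [5] (4, 1, 1)
  [6] (0, 4, 1)
  [7] (4, 0, 3)
  [8] (0, 4, 1)
  [9] (4, 0, 3)
  [10] (1, 4, 2)
  [11] (0, 4, 1)

4 distinct reps among the 11 weights ⇒ 4 W_7-linkage classes:

[[1, 3, 6, 8, 11], [2, 4, 7, 9], [5], [10]]


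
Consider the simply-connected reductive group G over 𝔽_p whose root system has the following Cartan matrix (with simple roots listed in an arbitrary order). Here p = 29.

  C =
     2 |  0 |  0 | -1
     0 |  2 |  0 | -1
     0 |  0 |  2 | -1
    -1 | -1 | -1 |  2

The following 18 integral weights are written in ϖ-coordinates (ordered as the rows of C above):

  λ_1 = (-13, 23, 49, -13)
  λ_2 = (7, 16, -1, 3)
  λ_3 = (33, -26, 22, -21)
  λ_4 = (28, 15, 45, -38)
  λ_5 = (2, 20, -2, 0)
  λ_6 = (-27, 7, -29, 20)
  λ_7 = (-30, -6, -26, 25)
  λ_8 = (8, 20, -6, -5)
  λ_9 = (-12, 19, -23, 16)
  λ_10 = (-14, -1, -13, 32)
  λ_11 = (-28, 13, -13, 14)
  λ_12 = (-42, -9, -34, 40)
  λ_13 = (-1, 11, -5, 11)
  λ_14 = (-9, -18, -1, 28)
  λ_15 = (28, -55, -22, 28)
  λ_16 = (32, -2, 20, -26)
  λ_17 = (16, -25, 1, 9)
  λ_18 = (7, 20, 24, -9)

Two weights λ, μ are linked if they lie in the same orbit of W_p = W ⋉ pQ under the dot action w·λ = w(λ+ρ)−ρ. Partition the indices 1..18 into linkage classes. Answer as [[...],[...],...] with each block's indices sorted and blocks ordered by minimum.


Type D_4, rank 4, |W|=192; reorder rows/cols to standard.

λ_j+ρ reflected into Ā_29 (⟨·,θ^∨⟩≤29); 4-tuples as given:

  [1] (0, 12, 4, 5) · [2] (8, 17, 0, 0) · [3] (5, 4, 6, 3) · [4] (9, 4, 8, 0) · [5] (3, 21, 1, 0) · [6] (3, 21, 1, 0) · [7] (3, 21, 1, 0) · [8] (0, 12, 4, 5) · [9] (5, 4, 6, 3) · [10] (9, 4, 8, 0) · [11] (3, 10, 12, 2) · [12] (8, 17, 0, 0) · [13] (0, 12, 4, 5) · [14] (8, 17, 0, 0) · [15] (8, 17, 0, 0) · [16] (3, 21, 1, 0) · [17] (3, 10, 12, 2) · [18] (9, 4, 8, 0)

Grouping the 18 weights by Ā_29-representative: 6 linkage classes.

[[1, 8, 13], [2, 12, 14, 15], [3, 9], [4, 10, 18], [5, 6, 7, 16], [11, 17]]


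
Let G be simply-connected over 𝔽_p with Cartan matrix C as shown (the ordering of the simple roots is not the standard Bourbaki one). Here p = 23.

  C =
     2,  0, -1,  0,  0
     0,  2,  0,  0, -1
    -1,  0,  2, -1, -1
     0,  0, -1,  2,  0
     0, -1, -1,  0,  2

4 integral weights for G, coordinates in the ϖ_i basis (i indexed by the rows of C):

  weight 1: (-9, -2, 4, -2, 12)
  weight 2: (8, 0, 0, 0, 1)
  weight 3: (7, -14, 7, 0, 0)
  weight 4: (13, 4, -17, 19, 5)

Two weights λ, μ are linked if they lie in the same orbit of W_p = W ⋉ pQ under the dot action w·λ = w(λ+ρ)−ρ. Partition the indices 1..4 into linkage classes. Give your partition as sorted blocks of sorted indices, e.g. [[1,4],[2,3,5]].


Dynkin diagram of C (from the 8 off-diagonal −1 entries): D_5.

W_23-reps of the 4 weights in Ā_23 (same 5-coord order as C):

  λ_1+ρ ↦ (4, 1, 1, 3, 5)
  λ_2+ρ ↦ (9, 1, 1, 1, 2)
  λ_3+ρ ↦ (4, 1, 1, 3, 5)
  λ_4+ρ ↦ (2, 4, 3, 4, 1)

The 4 indices split into 3 linkage classes (same alcove rep ⇔ same W_23-dot-orbit):

[[1, 3], [2], [4]]


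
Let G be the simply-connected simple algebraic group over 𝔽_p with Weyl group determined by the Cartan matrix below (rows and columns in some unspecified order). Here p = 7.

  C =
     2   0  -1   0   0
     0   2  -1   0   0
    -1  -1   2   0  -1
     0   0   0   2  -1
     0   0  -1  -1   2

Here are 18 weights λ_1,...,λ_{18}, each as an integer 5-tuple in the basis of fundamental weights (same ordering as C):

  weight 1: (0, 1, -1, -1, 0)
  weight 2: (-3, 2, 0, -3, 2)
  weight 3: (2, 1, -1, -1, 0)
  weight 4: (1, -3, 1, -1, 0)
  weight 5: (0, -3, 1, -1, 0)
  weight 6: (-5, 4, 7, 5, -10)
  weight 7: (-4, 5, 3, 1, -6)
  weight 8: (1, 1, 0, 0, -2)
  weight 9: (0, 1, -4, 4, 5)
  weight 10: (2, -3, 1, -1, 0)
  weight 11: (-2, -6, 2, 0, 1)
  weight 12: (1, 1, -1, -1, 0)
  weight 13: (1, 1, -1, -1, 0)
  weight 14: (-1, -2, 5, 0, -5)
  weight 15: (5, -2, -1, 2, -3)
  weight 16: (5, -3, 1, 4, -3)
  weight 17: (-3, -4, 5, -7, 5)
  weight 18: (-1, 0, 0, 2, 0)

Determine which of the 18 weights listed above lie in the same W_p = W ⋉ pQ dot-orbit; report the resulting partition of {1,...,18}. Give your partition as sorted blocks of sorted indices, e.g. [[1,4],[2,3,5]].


C ↔ D_5 under row/col permutation; |W(D_5)| = 1920.

Ā_7 reps of the 18 weights (D_5, coords as presented):

    [1] (1, 2, 0, 0, 1)
    [2] (1, 2, 1, 2, 0)
    [3] (3, 2, 0, 0, 1)
    [4] (2, 2, 0, 0, 1)
    [5] (1, 2, 0, 0, 1)
    [6] (0, 1, 1, 3, 0)
    [7] (1, 2, 0, 0, 1)
    [8] (2, 2, 0, 0, 1)
    [9] (1, 2, 0, 0, 1)
    [10] (3, 2, 0, 0, 1)
    [11] (2, 2, 0, 0, 1)
    [12] (2, 2, 0, 0, 1)
    [13] (2, 2, 0, 0, 1)
    [14] (0, 1, 1, 3, 0)
    [15] (3, 2, 0, 0, 1)
    [16] (2, 2, 0, 1, 1)
    [17] (3, 2, 0, 0, 1)
    [18] (0, 1, 1, 3, 0)

Linkage partition of the 18 weights (6 classes, p=7):

[[1, 5, 7, 9], [2], [3, 10, 15, 17], [4, 8, 11, 12, 13], [6, 14, 18], [16]]


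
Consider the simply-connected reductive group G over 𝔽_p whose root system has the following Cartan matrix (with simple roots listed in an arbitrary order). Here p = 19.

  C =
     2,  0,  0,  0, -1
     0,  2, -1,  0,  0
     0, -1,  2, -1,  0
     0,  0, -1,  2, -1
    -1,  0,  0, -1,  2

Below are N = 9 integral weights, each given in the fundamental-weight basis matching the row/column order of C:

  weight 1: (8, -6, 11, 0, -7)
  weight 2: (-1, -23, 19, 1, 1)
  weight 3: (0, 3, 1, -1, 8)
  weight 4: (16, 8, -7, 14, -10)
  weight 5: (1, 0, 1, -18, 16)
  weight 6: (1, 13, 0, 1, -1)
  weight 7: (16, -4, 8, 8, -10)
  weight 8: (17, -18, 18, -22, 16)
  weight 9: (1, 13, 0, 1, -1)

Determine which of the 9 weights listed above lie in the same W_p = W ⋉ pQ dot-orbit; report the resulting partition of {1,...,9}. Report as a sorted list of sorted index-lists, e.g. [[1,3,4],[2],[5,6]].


Cartan matrix: type A_5 (|W|=720); un-permuting the 5 rows.

λ_j+ρ reflected into Ā_19 (⟨·,θ^∨⟩≤19); 5-tuples as given:

  λ_1+ρ ↦ (3, 5, 2, 5, 1);  λ_2+ρ ↦ (2, 14, 1, 2, 0);  λ_3+ρ ↦ (1, 4, 2, 0, 9);  λ_4+ρ ↦ (1, 4, 2, 0, 9);  λ_5+ρ ↦ (2, 14, 1, 2, 0);  λ_6+ρ ↦ (2, 14, 1, 2, 0);  λ_7+ρ ↦ (1, 4, 2, 0, 9);  λ_8+ρ ↦ (2, 14, 1, 2, 0);  λ_9+ρ ↦ (2, 14, 1, 2, 0)

Linkage partition of the 9 weights (3 classes, p=19):

[[1], [2, 5, 6, 8, 9], [3, 4, 7]]


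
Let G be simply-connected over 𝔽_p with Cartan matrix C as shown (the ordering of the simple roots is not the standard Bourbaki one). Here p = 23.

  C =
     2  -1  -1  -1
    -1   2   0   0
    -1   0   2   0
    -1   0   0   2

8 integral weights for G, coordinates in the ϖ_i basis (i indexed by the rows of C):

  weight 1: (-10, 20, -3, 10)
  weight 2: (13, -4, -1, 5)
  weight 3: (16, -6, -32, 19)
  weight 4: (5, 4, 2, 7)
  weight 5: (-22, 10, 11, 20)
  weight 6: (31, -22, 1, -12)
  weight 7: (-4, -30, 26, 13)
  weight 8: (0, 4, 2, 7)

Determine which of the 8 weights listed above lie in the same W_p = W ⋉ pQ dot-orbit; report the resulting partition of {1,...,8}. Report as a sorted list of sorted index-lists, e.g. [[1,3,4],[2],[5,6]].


Dynkin diagram of C (from the 6 off-diagonal −1 entries): D_4.

Alcove-folded reps (p=23, 8 weights, presented ϖ-order):

    1: (2, 10, 9, 0)
    2: (3, 3, 0, 6)
    3: (1, 5, 3, 8)
    4: (1, 5, 3, 8)
    5: (2, 10, 9, 0)
    6: (2, 10, 9, 0)
    7: (1, 5, 3, 8)
    8: (1, 5, 3, 8)

These 8 weights hit 3 W_23-dot-orbits; sizes (3, 1, 4):

[[1, 5, 6], [2], [3, 4, 7, 8]]


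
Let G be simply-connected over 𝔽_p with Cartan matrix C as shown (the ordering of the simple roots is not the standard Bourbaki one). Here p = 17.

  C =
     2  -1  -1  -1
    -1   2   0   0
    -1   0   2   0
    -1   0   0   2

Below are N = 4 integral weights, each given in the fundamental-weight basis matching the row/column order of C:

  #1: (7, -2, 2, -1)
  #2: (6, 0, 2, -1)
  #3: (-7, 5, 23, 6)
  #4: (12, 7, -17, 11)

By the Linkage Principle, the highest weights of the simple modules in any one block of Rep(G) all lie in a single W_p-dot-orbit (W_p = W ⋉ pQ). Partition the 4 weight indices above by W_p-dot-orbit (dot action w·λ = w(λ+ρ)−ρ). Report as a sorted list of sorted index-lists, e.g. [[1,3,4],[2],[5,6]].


C ↔ D_4 under row/col permutation; |W(D_4)| = 192.

Ā_17 reps of the 4 weights (D_4, coords as presented):

    [1] (6, 1, 3, 0)
    [2] (6, 1, 3, 0)
    [3] (6, 1, 3, 0)
    [4] (1, 8, 0, 4)

2 distinct reps among the 4 weights ⇒ 2 W_17-linkage classes:

[[1, 2, 3], [4]]
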